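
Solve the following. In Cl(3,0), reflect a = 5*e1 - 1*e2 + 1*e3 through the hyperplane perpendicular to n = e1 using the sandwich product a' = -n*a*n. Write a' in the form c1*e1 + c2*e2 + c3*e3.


Reflection formula: a' = -n*a*n, with n = e1 (unit vector, n^2 = 1).
For reflection through hyperplane perp to e1:
The component along e1 flips sign, others stay.
a = (5, -1, 1)
a' = (-5, -1, 1)
a' = -5*e1 - 1*e2 + 1*e3


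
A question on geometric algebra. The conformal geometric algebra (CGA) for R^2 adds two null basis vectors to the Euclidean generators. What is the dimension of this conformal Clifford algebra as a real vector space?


The conformal model of R^2 uses Cl(3,1): the 2 Euclidean generators plus two extra orthogonal generators e+ (e+^2 = +1) and e- (e-^2 = -1), from which the null vectors e0, einf are built.
Number of generators m = 2 + 2 = 4.
dim Cl(p,q) = 2^m = 2^4 = 16


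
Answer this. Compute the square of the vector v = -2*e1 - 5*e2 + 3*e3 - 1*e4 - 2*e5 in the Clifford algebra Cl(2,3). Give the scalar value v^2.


v^2 = sum of c_i^2 * e_i^2
Positive signature terms (e_i^2 = +1): (-2)^2 + (-5)^2 = 29
Negative signature terms (e_j^2 = -1): 3^2 + (-1)^2 + (-2)^2 = 14
v^2 = 29 - 14 = 15


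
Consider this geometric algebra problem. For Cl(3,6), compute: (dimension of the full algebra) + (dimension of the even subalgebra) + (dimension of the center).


n = 3 + 6 = 9
Total dim = 2^9 = 512
Even subalgebra dim = 2^8 = 256
n is odd, so center dim = 2
Sum = 512 + 256 + 2 = 770


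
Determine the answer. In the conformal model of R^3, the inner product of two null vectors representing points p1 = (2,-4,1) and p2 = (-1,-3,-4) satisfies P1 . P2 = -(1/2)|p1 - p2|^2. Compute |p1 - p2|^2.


p1 - p2 = (3, -1, 5)
|p1 - p2|^2 = 3^2 + (-1)^2 + 5^2
= 9 + 1 + 25
= 35


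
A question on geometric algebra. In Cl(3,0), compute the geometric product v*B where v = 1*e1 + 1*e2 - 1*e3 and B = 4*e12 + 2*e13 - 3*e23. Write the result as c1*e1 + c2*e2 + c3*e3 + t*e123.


vB has grade-1 (vector) and grade-3 (trivector) parts: vB = (v _| B) + (v ^ B).
Vector part <vB>_1:
  e1: -v2*b12 - v3*b13 = -(1)*(4) - (-1)*(2) = -2
  e2: v1*b12 - v3*b23 = (1)*(4) - (-1)*(-3) = 1
  e3: v1*b13 + v2*b23 = (1)*(2) + (1)*(-3) = -1
Trivector part <vB>_3:
  e123: v1*b23 - v2*b13 + v3*b12 = (1)*(-3) - (1)*(2) + (-1)*(4) = -9
vB = -2*e1 + 1*e2 - 1*e3 - 9*e123


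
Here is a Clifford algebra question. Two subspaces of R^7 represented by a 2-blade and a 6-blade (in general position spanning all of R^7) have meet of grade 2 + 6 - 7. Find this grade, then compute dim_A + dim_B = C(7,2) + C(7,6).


Meet grade = grade(A) + grade(B) - n
= 2 + 6 - 7 = 1
C(7,2) = 21
C(7,6) = 7
dim_A + dim_B = 21 + 7 = 28


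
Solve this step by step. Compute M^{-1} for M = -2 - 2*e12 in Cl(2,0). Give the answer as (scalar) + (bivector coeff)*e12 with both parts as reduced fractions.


M = -2 - 2*e12, where e12^2 = -1.
Since M commutes with its reverse ~M = a - b*e12, M * ~M = a^2 - b^2*e12^2 = a^2 + b^2.
So M^{-1} = ~M / (a^2 + b^2) = (a - b*e12)/(a^2 + b^2).
a^2 + b^2 = 4 + 4 = 8
Scalar part = -2/8 = -1/4
Bivector coeff = 2/8 = 1/4
M^{-1} = -1/4 + 1/4*e12


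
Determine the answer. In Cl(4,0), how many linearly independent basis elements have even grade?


Even subalgebra dimension = 2^(n-1)
n = 4 + 0 = 4
2^(4 - 1) = 2^3 = 8
Verification: sum of C(4,k) for even k = 1 + 6 + 1 = 8
Result = 8


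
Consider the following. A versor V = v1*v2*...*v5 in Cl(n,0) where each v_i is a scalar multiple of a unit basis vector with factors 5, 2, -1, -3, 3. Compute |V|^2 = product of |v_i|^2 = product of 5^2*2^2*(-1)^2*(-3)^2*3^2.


Each vector v_i has |v_i|^2 = s_i^2
Squared scales: 5^2 = 25, 2^2 = 4, (-1)^2 = 1, (-3)^2 = 9, 3^2 = 9
|V|^2 = 25 * 4 * 1 * 9 * 9
= 8100


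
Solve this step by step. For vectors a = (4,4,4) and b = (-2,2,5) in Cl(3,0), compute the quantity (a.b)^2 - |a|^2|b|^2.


a . b = 4*(-2) + 4*2 + 4*5
= -8 + 8 + 20 = 20
|a|^2 = 4^2 + 4^2 + 4^2 = 48
|b|^2 = (-2)^2 + 2^2 + 5^2 = 33
(a.b)^2 = 20^2 = 400
|a|^2 * |b|^2 = 48 * 33 = 1584
Result = 400 - 1584 = -1184


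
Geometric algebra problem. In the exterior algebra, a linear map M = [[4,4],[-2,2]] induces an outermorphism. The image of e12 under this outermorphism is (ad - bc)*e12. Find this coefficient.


The outermorphism of a linear map f sends e1^e2 to f(e1)^f(e2).
f(e1) = 4*e1 - 2*e2
f(e2) = 4*e1 + 2*e2
f(e1) ^ f(e2) = (4*e1 - 2*e2) ^ (4*e1 + 2*e2)
= 4*2*e12 + (-2)*4*e21
= (8 - (-8))*e12
= 16*e12
Coefficient = 16


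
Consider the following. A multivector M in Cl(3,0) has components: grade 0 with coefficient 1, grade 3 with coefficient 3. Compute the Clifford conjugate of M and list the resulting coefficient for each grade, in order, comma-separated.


Clifford conjugate sign for grade k: (-1)^(k(k+1)/2)
Grade 0: (-1)^(0*1/2) = (-1)^0 = 1, coeff 1 -> 1
Grade 3: (-1)^(3*4/2) = (-1)^6 = 1, coeff 3 -> 3
Conjugated coefficients: 1, 3


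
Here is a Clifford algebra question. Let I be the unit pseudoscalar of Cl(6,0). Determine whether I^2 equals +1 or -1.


The pseudoscalar I = e1...e_n (product of all n generators) of Cl(p,q) satisfies I^2 = (-1)^(q + n(n-1)/2).
p = 6, q = 0, n = p + q = 6
n(n-1)/2 = 6 * 5 / 2 = 15
Exponent = q + n(n-1)/2 = 0 + 15 = 15
I^2 = (-1)^15 = -1


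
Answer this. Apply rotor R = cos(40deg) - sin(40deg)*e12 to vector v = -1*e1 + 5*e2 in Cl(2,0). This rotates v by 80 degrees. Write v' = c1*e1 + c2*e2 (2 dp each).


Rotor R = cos(40deg) - sin(40deg)*e12
Rotation angle theta = 2 * 40 = 80 degrees
v' = R*v*~R rotates v by theta.
cos(80deg) = 0.1736, sin(80deg) = 0.9848
v'_1 = -1*cos(80deg) - 5*sin(80deg)
= -1*0.1736 - 5*0.9848
= -5.10
v'_2 = -1*sin(80deg) + 5*cos(80deg)
= -1*0.9848 + 5*0.1736
= -0.12
v' = -5.10*e1 - 0.12*e2


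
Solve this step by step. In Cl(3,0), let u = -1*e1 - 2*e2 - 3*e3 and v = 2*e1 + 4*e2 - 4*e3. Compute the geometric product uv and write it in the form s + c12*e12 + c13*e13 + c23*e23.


In Cl(3,0): e_i^2 = 1, e_ie_j = -e_je_i for i != j.
Scalar part = u . v = (-1)*2 + (-2)*4 + (-3)*(-4)
= -2 + (-8) + 12 = 2
e12 coeff = (-1)*4 - (-2)*2 = -4 - (-4) = 0
e13 coeff = (-1)*(-4) - (-3)*2 = 4 - (-6) = 10
e23 coeff = (-2)*(-4) - (-3)*4 = 8 - (-12) = 20
uv = 2 + 0*e12 + 10*e13 + 20*e23


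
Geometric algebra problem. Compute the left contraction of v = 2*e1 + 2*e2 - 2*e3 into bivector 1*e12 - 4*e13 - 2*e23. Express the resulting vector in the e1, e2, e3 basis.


Left contraction v _| B = <vB>_1 (grade-1 part of the geometric product vB).
Using e1_|e12 = e2, e2_|e12 = -e1, e1_|e13 = e3, e3_|e13 = -e1, e2_|e23 = e3, e3_|e23 = -e2:
e1 coeff: -v2*b12 - v3*b13 = -(2)*(1) - (-2)*(-4) = -10
e2 coeff: v1*b12 - v3*b23 = (2)*(1) - (-2)*(-2) = -2
e3 coeff: v1*b13 + v2*b23 = (2)*(-4) + (2)*(-2) = -12
v _| B = -10*e1 - 2*e2 - 12*e3


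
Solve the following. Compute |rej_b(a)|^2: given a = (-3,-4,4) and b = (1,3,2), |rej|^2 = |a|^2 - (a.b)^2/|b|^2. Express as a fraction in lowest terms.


|a|^2 = (-3)^2 + (-4)^2 + 4^2 = 41
|b|^2 = 1^2 + 3^2 + 2^2 = 14
a . b = (-3)*1 + (-4)*3 + 4*2 = -7
(a.b)^2 = (-7)^2 = 49
|rej|^2 = 41 - 49/14
= (574 - 49)/14
= 525/14
In lowest terms: 75/2


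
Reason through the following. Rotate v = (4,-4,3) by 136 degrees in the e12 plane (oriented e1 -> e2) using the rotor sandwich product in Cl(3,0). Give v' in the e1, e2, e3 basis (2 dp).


Rotor R = cos(68deg) - sin(68deg)*e12
Rotation angle theta = 2 * 68 = 136 degrees in the e12 plane (e1 -> e2).
The component perpendicular to the plane (e3) is invariant: v'_3 = v3 = 3.00
cos(136deg) = -0.7193, sin(136deg) = 0.6947
v'_1 = v1*cos(theta) - v2*sin(theta) = 4*(-0.7193) - (-4)*0.6947 = -0.10
v'_2 = v1*sin(theta) + v2*cos(theta) = 4*0.6947 + (-4)*(-0.7193) = 5.66
v' = -0.10*e1 + 5.66*e2 + 3.00*e3


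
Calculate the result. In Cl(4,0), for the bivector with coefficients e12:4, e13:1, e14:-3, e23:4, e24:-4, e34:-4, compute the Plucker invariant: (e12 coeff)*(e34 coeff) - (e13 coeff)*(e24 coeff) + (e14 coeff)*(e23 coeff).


Plucker relation: af - be + cd
a*f = 4*(-4) = -16
b*e = 1*(-4) = -4
c*d = (-3)*4 = -12
af - be + cd = -16 - (-4) + (-12)
= -24


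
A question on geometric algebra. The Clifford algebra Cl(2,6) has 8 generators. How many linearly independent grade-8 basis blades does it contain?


Number of grade-k basis blades in Cl(p,q) with n = p + q is C(n, k).
n = 2 + 6 = 8
C(8, 8) = 8! / (8! * 0!)
= 40320 / (40320 * 1)
= 1


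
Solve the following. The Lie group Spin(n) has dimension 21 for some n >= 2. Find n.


dim Spin(n) = dim so(n) = n(n-1)/2.
Solve n(n-1)/2 = 21, i.e. n^2 - n - 42 = 0.
Discriminant = 1 + 8*21 = 169
n = (1 + sqrt(169))/2 = (1 + 13)/2 = 7


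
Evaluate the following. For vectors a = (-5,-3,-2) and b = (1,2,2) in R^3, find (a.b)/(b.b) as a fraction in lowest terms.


Projection coefficient = (a . b) / (b . b)
a . b = (-5)*1 + (-3)*2 + (-2)*2
= -5 + (-6) + (-4) = -15
b . b = 1^2 + 2^2 + 2^2
= 1 + 4 + 4 = 9
Coefficient = -15/9
In lowest terms: -5/3


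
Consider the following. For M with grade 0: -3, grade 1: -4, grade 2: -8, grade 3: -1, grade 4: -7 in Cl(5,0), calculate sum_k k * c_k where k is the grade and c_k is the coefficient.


Grade-weighted sum = sum of grade_k * coefficient_k
0*(-3) = 0
1*(-4) = -4
2*(-8) = -16
3*(-1) = -3
4*(-7) = -28
Total = 0 + (-4) + (-16) + (-3) + (-28) = -51


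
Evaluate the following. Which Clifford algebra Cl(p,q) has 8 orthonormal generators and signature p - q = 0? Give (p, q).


We need p + q = 8 and p - q = 0.
Adding: 2p = 8 + 0 = 8, so p = 4.
Then q = 8 - 4 = 4.
(p, q) = (4, 4)


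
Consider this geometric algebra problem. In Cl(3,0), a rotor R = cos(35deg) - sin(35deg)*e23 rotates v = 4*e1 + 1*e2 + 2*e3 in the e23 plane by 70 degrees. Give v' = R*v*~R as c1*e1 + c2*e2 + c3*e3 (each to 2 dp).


Rotor R = cos(35deg) - sin(35deg)*e23
Rotation angle theta = 2 * 35 = 70 degrees in the e23 plane (e2 -> e3).
The component perpendicular to the plane (e1) is invariant: v'_1 = v1 = 4.00
cos(70deg) = 0.3420, sin(70deg) = 0.9397
v'_2 = v2*cos(theta) - v3*sin(theta) = 1*0.3420 - 2*0.9397 = -1.54
v'_3 = v2*sin(theta) + v3*cos(theta) = 1*0.9397 + 2*0.3420 = 1.62
v' = 4.00*e1 - 1.54*e2 + 1.62*e3


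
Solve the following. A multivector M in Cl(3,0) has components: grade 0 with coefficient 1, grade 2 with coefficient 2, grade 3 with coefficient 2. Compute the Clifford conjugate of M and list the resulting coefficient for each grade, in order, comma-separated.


Clifford conjugate sign for grade k: (-1)^(k(k+1)/2)
Grade 0: (-1)^(0*1/2) = (-1)^0 = 1, coeff 1 -> 1
Grade 2: (-1)^(2*3/2) = (-1)^3 = -1, coeff 2 -> -2
Grade 3: (-1)^(3*4/2) = (-1)^6 = 1, coeff 2 -> 2
Conjugated coefficients: 1, -2, 2


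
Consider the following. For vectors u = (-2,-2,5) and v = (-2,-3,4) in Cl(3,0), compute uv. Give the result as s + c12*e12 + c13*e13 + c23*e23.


In Cl(3,0): e_i^2 = 1, e_ie_j = -e_je_i for i != j.
Scalar part = u . v = (-2)*(-2) + (-2)*(-3) + 5*4
= 4 + 6 + 20 = 30
e12 coeff = (-2)*(-3) - (-2)*(-2) = 6 - 4 = 2
e13 coeff = (-2)*4 - 5*(-2) = -8 - (-10) = 2
e23 coeff = (-2)*4 - 5*(-3) = -8 - (-15) = 7
uv = 30 + 2*e12 + 2*e13 + 7*e23


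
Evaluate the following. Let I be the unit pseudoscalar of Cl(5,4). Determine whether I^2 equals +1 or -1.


The pseudoscalar I = e1...e_n (product of all n generators) of Cl(p,q) satisfies I^2 = (-1)^(q + n(n-1)/2).
p = 5, q = 4, n = p + q = 9
n(n-1)/2 = 9 * 8 / 2 = 36
Exponent = q + n(n-1)/2 = 4 + 36 = 40
I^2 = (-1)^40 = +1


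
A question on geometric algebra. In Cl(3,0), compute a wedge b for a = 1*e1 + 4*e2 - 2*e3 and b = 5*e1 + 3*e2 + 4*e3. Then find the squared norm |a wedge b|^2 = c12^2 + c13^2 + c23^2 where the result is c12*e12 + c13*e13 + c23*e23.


a wedge b = (a1*b2 - a2*b1)*e12 + (a1*b3 - a3*b1)*e13 + (a2*b3 - a3*b2)*e23
e12 coeff: 1*3 - 4*5 = 3 - 20 = -17
e13 coeff: 1*4 - (-2)*5 = 4 - (-10) = 14
e23 coeff: 4*4 - (-2)*3 = 16 - (-6) = 22
|a wedge b|^2 = (-17)^2 + 14^2 + 22^2
= 289 + 196 + 484
= 969


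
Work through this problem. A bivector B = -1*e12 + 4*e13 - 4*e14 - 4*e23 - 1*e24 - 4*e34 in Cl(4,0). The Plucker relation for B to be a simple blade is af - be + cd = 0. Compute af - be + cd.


Plucker relation: af - be + cd
a*f = (-1)*(-4) = 4
b*e = 4*(-1) = -4
c*d = (-4)*(-4) = 16
af - be + cd = 4 - (-4) + 16
= 24


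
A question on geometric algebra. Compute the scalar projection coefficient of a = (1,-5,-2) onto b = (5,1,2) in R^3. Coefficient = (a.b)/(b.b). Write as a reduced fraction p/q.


Projection coefficient = (a . b) / (b . b)
a . b = 1*5 + (-5)*1 + (-2)*2
= 5 + (-5) + (-4) = -4
b . b = 5^2 + 1^2 + 2^2
= 25 + 1 + 4 = 30
Coefficient = -4/30
In lowest terms: -2/15


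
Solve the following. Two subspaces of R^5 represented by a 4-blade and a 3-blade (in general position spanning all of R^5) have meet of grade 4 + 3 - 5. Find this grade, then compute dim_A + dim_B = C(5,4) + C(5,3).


Meet grade = grade(A) + grade(B) - n
= 4 + 3 - 5 = 2
C(5,4) = 5
C(5,3) = 10
dim_A + dim_B = 5 + 10 = 15


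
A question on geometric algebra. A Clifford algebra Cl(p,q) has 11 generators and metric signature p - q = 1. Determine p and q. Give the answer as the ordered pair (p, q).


We need p + q = 11 and p - q = 1.
Adding: 2p = 11 + 1 = 12, so p = 6.
Then q = 11 - 6 = 5.
(p, q) = (6, 5)


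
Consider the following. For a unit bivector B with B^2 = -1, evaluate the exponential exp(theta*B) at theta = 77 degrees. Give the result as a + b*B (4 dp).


For a unit bivector B with B^2 = -1, the exponential series gives
e^(theta*B) = cos(theta) + sin(theta)*B (the GA analogue of Euler's formula).
theta = 77 degrees = 1.343904 rad
cos(77 deg) = 0.2250
sin(77 deg) = 0.9744
exp(theta*B) = 0.2250 + 0.9744*B


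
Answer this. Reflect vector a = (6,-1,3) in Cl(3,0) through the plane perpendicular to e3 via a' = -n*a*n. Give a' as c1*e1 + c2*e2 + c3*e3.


Reflection formula: a' = -n*a*n, with n = e3 (unit vector, n^2 = 1).
For reflection through hyperplane perp to e3:
The component along e3 flips sign, others stay.
a = (6, -1, 3)
a' = (6, -1, -3)
a' = 6*e1 - 1*e2 - 3*e3


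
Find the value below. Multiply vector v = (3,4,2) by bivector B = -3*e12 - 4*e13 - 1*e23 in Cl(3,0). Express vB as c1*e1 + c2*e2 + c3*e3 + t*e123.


vB has grade-1 (vector) and grade-3 (trivector) parts: vB = (v _| B) + (v ^ B).
Vector part <vB>_1:
  e1: -v2*b12 - v3*b13 = -(4)*(-3) - (2)*(-4) = 20
  e2: v1*b12 - v3*b23 = (3)*(-3) - (2)*(-1) = -7
  e3: v1*b13 + v2*b23 = (3)*(-4) + (4)*(-1) = -16
Trivector part <vB>_3:
  e123: v1*b23 - v2*b13 + v3*b12 = (3)*(-1) - (4)*(-4) + (2)*(-3) = 7
vB = 20*e1 - 7*e2 - 16*e3 + 7*e123


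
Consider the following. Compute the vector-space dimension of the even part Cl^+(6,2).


Even subalgebra dimension = 2^(n-1)
n = 6 + 2 = 8
2^(8 - 1) = 2^7 = 128
Verification: sum of C(8,k) for even k = 1 + 28 + 70 + 28 + 1 = 128
Result = 128


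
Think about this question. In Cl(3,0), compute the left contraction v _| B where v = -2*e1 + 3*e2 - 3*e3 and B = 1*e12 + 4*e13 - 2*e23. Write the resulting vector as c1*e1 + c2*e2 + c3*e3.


Left contraction v _| B = <vB>_1 (grade-1 part of the geometric product vB).
Using e1_|e12 = e2, e2_|e12 = -e1, e1_|e13 = e3, e3_|e13 = -e1, e2_|e23 = e3, e3_|e23 = -e2:
e1 coeff: -v2*b12 - v3*b13 = -(3)*(1) - (-3)*(4) = 9
e2 coeff: v1*b12 - v3*b23 = (-2)*(1) - (-3)*(-2) = -8
e3 coeff: v1*b13 + v2*b23 = (-2)*(4) + (3)*(-2) = -14
v _| B = 9*e1 - 8*e2 - 14*e3


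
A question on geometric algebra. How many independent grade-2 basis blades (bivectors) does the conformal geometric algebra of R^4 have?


The conformal model of R^4 uses Cl(5,1) with m = 4 + 2 = 6 generators.
Number of grade-2 blades = C(m, 2) = C(6, 2)
= 6*5/2 = 15


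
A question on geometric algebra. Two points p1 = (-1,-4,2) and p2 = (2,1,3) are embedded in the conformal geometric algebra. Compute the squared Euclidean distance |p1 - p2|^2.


p1 - p2 = (-3, -5, -1)
|p1 - p2|^2 = (-3)^2 + (-5)^2 + (-1)^2
= 9 + 25 + 1
= 35


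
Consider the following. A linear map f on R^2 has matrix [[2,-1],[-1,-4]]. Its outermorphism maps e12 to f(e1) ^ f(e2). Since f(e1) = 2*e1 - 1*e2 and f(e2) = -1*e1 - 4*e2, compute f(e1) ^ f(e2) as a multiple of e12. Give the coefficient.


The outermorphism of a linear map f sends e1^e2 to f(e1)^f(e2).
f(e1) = 2*e1 - 1*e2
f(e2) = -1*e1 - 4*e2
f(e1) ^ f(e2) = (2*e1 - 1*e2) ^ (-1*e1 - 4*e2)
= 2*(-4)*e12 + (-1)*(-1)*e21
= (-8 - 1)*e12
= -9*e12
Coefficient = -9


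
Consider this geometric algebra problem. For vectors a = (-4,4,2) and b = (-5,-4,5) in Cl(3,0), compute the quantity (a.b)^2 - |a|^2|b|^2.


a . b = (-4)*(-5) + 4*(-4) + 2*5
= 20 + (-16) + 10 = 14
|a|^2 = (-4)^2 + 4^2 + 2^2 = 36
|b|^2 = (-5)^2 + (-4)^2 + 5^2 = 66
(a.b)^2 = 14^2 = 196
|a|^2 * |b|^2 = 36 * 66 = 2376
Result = 196 - 2376 = -2180


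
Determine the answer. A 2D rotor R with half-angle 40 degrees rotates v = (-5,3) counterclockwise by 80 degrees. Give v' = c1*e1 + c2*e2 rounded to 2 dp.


Rotor R = cos(40deg) - sin(40deg)*e12
Rotation angle theta = 2 * 40 = 80 degrees
v' = R*v*~R rotates v by theta.
cos(80deg) = 0.1736, sin(80deg) = 0.9848
v'_1 = -5*cos(80deg) - 3*sin(80deg)
= -5*0.1736 - 3*0.9848
= -3.82
v'_2 = -5*sin(80deg) + 3*cos(80deg)
= -5*0.9848 + 3*0.1736
= -4.40
v' = -3.82*e1 - 4.40*e2


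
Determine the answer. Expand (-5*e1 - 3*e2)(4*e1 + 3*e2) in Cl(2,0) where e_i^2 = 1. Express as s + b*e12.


Expand: (-5*e1 - 3*e2)(4*e1 + 3*e2)
= (-5)*4*e1e1 + (-5)*3*e1e2 + (-3)*4*e2e1 + (-3)*3*e2e2
Using e1^2 = e2^2 = 1, e2e1 = -e1e2:
Scalar part s = (-5)*4 + (-3)*3 = -20 + (-9) = -29
Bivector part b = (-5)*3 - (-3)*4 = -15 - (-12) = -3
uv = -29 - 3*e12


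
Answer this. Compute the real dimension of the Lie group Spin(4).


Spin(n) double-covers SO(n); both have Lie algebra so(n) of dimension n(n-1)/2.
n = 4
n(n-1) = 4 * 3 = 12
dim Spin(4) = 12/2 = 6


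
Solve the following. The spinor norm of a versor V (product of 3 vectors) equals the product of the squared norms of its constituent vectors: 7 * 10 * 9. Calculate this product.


Spinor norm N(V) = |v1|^2 * |v2|^2 * ... * |v3|^2
= 7 * 10 * 9
Running product: 7, 70, 630
N(V) = 630


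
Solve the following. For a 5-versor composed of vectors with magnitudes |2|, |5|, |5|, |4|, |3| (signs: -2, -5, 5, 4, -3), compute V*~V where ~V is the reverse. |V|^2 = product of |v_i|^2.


Each vector v_i has |v_i|^2 = s_i^2
Squared scales: (-2)^2 = 4, (-5)^2 = 25, 5^2 = 25, 4^2 = 16, (-3)^2 = 9
|V|^2 = 4 * 25 * 25 * 16 * 9
= 360000


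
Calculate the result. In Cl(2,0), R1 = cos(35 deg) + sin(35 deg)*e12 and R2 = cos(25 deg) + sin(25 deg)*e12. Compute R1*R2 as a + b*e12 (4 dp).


Same-plane rotors commute and their half-angles add:
R1*R2 = cos(a1 + a2) + sin(a1 + a2)*e12.
a1 + a2 = 35 + 25 = 60 deg
cos(60 deg) = 0.5000
sin(60 deg) = 0.8660
R1*R2 = 0.5000 + 0.8660*e12


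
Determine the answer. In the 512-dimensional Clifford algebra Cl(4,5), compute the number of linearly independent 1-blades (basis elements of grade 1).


Number of grade-k basis blades in Cl(p,q) with n = p + q is C(n, k).
n = 4 + 5 = 9
C(9, 1) = 9! / (1! * 8!)
= 362880 / (1 * 40320)
= 9


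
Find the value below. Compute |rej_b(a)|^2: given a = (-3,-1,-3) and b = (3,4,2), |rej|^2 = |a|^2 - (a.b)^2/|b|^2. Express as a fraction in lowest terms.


|a|^2 = (-3)^2 + (-1)^2 + (-3)^2 = 19
|b|^2 = 3^2 + 4^2 + 2^2 = 29
a . b = (-3)*3 + (-1)*4 + (-3)*2 = -19
(a.b)^2 = (-19)^2 = 361
|rej|^2 = 19 - 361/29
= (551 - 361)/29
= 190/29
In lowest terms: 190/29


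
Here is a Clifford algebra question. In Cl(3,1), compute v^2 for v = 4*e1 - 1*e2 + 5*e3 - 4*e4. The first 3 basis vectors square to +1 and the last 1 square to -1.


v^2 = sum of c_i^2 * e_i^2
Positive signature terms (e_i^2 = +1): 4^2 + (-1)^2 + 5^2 = 42
Negative signature terms (e_j^2 = -1): (-4)^2 = 16
v^2 = 42 - 16 = 26


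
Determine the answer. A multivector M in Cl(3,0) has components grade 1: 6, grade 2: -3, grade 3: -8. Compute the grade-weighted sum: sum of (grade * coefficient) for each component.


Grade-weighted sum = sum of grade_k * coefficient_k
1*6 = 6
2*(-3) = -6
3*(-8) = -24
Total = 6 + (-6) + (-24) = -24


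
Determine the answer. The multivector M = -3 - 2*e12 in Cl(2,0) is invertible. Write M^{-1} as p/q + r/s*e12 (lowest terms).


M = -3 - 2*e12, where e12^2 = -1.
Since M commutes with its reverse ~M = a - b*e12, M * ~M = a^2 - b^2*e12^2 = a^2 + b^2.
So M^{-1} = ~M / (a^2 + b^2) = (a - b*e12)/(a^2 + b^2).
a^2 + b^2 = 9 + 4 = 13
Scalar part = -3/13 = -3/13
Bivector coeff = 2/13 = 2/13
M^{-1} = -3/13 + 2/13*e12


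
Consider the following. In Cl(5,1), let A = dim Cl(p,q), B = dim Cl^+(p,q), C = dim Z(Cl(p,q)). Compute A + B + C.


n = 5 + 1 = 6
Total dim = 2^6 = 64
Even subalgebra dim = 2^5 = 32
n is even, so center dim = 1
Sum = 64 + 32 + 1 = 97


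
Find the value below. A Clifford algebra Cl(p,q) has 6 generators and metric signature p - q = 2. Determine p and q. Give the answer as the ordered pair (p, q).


We need p + q = 6 and p - q = 2.
Adding: 2p = 6 + 2 = 8, so p = 4.
Then q = 6 - 4 = 2.
(p, q) = (4, 2)


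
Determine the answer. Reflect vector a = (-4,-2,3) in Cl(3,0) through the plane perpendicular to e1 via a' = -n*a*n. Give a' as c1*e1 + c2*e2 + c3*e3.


Reflection formula: a' = -n*a*n, with n = e1 (unit vector, n^2 = 1).
For reflection through hyperplane perp to e1:
The component along e1 flips sign, others stay.
a = (-4, -2, 3)
a' = (4, -2, 3)
a' = 4*e1 - 2*e2 + 3*e3


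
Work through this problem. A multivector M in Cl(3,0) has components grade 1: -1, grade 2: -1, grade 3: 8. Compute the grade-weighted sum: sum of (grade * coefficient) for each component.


Grade-weighted sum = sum of grade_k * coefficient_k
1*(-1) = -1
2*(-1) = -2
3*8 = 24
Total = -1 + (-2) + 24 = 21


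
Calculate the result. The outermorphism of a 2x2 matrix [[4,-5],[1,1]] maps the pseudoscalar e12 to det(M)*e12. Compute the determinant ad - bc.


The outermorphism of a linear map f sends e1^e2 to f(e1)^f(e2).
f(e1) = 4*e1 + 1*e2
f(e2) = -5*e1 + 1*e2
f(e1) ^ f(e2) = (4*e1 + 1*e2) ^ (-5*e1 + 1*e2)
= 4*1*e12 + 1*(-5)*e21
= (4 - (-5))*e12
= 9*e12
Coefficient = 9


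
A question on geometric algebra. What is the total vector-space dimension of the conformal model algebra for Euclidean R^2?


The conformal model of R^2 uses Cl(3,1): the 2 Euclidean generators plus two extra orthogonal generators e+ (e+^2 = +1) and e- (e-^2 = -1), from which the null vectors e0, einf are built.
Number of generators m = 2 + 2 = 4.
dim Cl(p,q) = 2^m = 2^4 = 16


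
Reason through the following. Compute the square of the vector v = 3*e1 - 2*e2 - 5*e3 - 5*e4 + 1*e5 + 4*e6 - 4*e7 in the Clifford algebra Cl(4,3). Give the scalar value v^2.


v^2 = sum of c_i^2 * e_i^2
Positive signature terms (e_i^2 = +1): 3^2 + (-2)^2 + (-5)^2 + (-5)^2 = 63
Negative signature terms (e_j^2 = -1): 1^2 + 4^2 + (-4)^2 = 33
v^2 = 63 - 33 = 30


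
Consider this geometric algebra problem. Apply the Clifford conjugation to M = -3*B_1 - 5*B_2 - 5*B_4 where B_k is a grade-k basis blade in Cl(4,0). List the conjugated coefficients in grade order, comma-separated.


Clifford conjugate sign for grade k: (-1)^(k(k+1)/2)
Grade 1: (-1)^(1*2/2) = (-1)^1 = -1, coeff -3 -> 3
Grade 2: (-1)^(2*3/2) = (-1)^3 = -1, coeff -5 -> 5
Grade 4: (-1)^(4*5/2) = (-1)^10 = 1, coeff -5 -> -5
Conjugated coefficients: 3, 5, -5


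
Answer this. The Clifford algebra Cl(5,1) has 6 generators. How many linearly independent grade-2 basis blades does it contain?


Number of grade-k basis blades in Cl(p,q) with n = p + q is C(n, k).
n = 5 + 1 = 6
C(6, 2) = 6! / (2! * 4!)
= 720 / (2 * 24)
= 15


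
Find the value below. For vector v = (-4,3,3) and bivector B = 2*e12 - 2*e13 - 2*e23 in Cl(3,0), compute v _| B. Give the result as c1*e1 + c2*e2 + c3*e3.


Left contraction v _| B = <vB>_1 (grade-1 part of the geometric product vB).
Using e1_|e12 = e2, e2_|e12 = -e1, e1_|e13 = e3, e3_|e13 = -e1, e2_|e23 = e3, e3_|e23 = -e2:
e1 coeff: -v2*b12 - v3*b13 = -(3)*(2) - (3)*(-2) = 0
e2 coeff: v1*b12 - v3*b23 = (-4)*(2) - (3)*(-2) = -2
e3 coeff: v1*b13 + v2*b23 = (-4)*(-2) + (3)*(-2) = 2
v _| B = 0*e1 - 2*e2 + 2*e3


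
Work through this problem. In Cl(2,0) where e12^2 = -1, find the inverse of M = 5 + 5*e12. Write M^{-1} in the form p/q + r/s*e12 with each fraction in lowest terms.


M = 5 + 5*e12, where e12^2 = -1.
Since M commutes with its reverse ~M = a - b*e12, M * ~M = a^2 - b^2*e12^2 = a^2 + b^2.
So M^{-1} = ~M / (a^2 + b^2) = (a - b*e12)/(a^2 + b^2).
a^2 + b^2 = 25 + 25 = 50
Scalar part = 5/50 = 1/10
Bivector coeff = -5/50 = -1/10
M^{-1} = 1/10 - 1/10*e12


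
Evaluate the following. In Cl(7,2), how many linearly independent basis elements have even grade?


Even subalgebra dimension = 2^(n-1)
n = 7 + 2 = 9
2^(9 - 1) = 2^8 = 256
Verification: sum of C(9,k) for even k = 1 + 36 + 126 + 84 + 9 = 256
Result = 256


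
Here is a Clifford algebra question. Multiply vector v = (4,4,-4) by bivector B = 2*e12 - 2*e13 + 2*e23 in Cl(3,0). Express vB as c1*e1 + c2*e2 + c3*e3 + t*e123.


vB has grade-1 (vector) and grade-3 (trivector) parts: vB = (v _| B) + (v ^ B).
Vector part <vB>_1:
  e1: -v2*b12 - v3*b13 = -(4)*(2) - (-4)*(-2) = -16
  e2: v1*b12 - v3*b23 = (4)*(2) - (-4)*(2) = 16
  e3: v1*b13 + v2*b23 = (4)*(-2) + (4)*(2) = 0
Trivector part <vB>_3:
  e123: v1*b23 - v2*b13 + v3*b12 = (4)*(2) - (4)*(-2) + (-4)*(2) = 8
vB = -16*e1 + 16*e2 + 0*e3 + 8*e123


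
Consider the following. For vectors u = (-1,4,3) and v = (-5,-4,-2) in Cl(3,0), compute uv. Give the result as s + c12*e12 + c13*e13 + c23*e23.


In Cl(3,0): e_i^2 = 1, e_ie_j = -e_je_i for i != j.
Scalar part = u . v = (-1)*(-5) + 4*(-4) + 3*(-2)
= 5 + (-16) + (-6) = -17
e12 coeff = (-1)*(-4) - 4*(-5) = 4 - (-20) = 24
e13 coeff = (-1)*(-2) - 3*(-5) = 2 - (-15) = 17
e23 coeff = 4*(-2) - 3*(-4) = -8 - (-12) = 4
uv = -17 + 24*e12 + 17*e13 + 4*e23


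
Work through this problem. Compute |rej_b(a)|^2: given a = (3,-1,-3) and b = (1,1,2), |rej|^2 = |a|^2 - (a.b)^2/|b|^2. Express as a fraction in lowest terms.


|a|^2 = 3^2 + (-1)^2 + (-3)^2 = 19
|b|^2 = 1^2 + 1^2 + 2^2 = 6
a . b = 3*1 + (-1)*1 + (-3)*2 = -4
(a.b)^2 = (-4)^2 = 16
|rej|^2 = 19 - 16/6
= (114 - 16)/6
= 98/6
In lowest terms: 49/3


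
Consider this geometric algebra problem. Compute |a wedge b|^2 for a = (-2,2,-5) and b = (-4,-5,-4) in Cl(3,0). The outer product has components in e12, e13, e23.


a wedge b = (a1*b2 - a2*b1)*e12 + (a1*b3 - a3*b1)*e13 + (a2*b3 - a3*b2)*e23
e12 coeff: (-2)*(-5) - 2*(-4) = 10 - (-8) = 18
e13 coeff: (-2)*(-4) - (-5)*(-4) = 8 - 20 = -12
e23 coeff: 2*(-4) - (-5)*(-5) = -8 - 25 = -33
|a wedge b|^2 = 18^2 + (-12)^2 + (-33)^2
= 324 + 144 + 1089
= 1557


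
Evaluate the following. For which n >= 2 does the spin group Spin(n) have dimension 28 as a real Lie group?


dim Spin(n) = dim so(n) = n(n-1)/2.
Solve n(n-1)/2 = 28, i.e. n^2 - n - 56 = 0.
Discriminant = 1 + 8*28 = 225
n = (1 + sqrt(225))/2 = (1 + 15)/2 = 8


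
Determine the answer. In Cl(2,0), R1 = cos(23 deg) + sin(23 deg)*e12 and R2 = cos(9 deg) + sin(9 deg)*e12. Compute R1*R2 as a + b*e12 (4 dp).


Same-plane rotors commute and their half-angles add:
R1*R2 = cos(a1 + a2) + sin(a1 + a2)*e12.
a1 + a2 = 23 + 9 = 32 deg
cos(32 deg) = 0.8480
sin(32 deg) = 0.5299
R1*R2 = 0.8480 + 0.5299*e12


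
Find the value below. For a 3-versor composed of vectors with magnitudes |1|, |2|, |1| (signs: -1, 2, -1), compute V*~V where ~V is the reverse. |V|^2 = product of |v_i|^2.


Each vector v_i has |v_i|^2 = s_i^2
Squared scales: (-1)^2 = 1, 2^2 = 4, (-1)^2 = 1
|V|^2 = 1 * 4 * 1
= 4


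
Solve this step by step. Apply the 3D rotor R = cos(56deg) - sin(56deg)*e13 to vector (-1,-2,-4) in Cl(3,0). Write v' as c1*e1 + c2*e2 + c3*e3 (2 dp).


Rotor R = cos(56deg) - sin(56deg)*e13
Rotation angle theta = 2 * 56 = 112 degrees in the e13 plane (e1 -> e3).
The component perpendicular to the plane (e2) is invariant: v'_2 = v2 = -2.00
cos(112deg) = -0.3746, sin(112deg) = 0.9272
v'_1 = v1*cos(theta) - v3*sin(theta) = -1*(-0.3746) - (-4)*0.9272 = 4.08
v'_3 = v1*sin(theta) + v3*cos(theta) = -1*0.9272 + (-4)*(-0.3746) = 0.57
v' = 4.08*e1 - 2.00*e2 + 0.57*e3


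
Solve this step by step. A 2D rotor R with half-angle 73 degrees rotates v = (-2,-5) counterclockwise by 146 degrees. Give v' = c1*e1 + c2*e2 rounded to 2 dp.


Rotor R = cos(73deg) - sin(73deg)*e12
Rotation angle theta = 2 * 73 = 146 degrees
v' = R*v*~R rotates v by theta.
cos(146deg) = -0.8290, sin(146deg) = 0.5592
v'_1 = -2*cos(146deg) - (-5)*sin(146deg)
= -2*(-0.8290) - (-5)*0.5592
= 4.45
v'_2 = -2*sin(146deg) + (-5)*cos(146deg)
= -2*0.5592 + (-5)*(-0.8290)
= 3.03
v' = 4.45*e1 + 3.03*e2


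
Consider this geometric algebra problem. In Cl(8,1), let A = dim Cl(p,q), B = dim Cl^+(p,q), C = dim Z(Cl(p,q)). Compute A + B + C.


n = 8 + 1 = 9
Total dim = 2^9 = 512
Even subalgebra dim = 2^8 = 256
n is odd, so center dim = 2
Sum = 512 + 256 + 2 = 770


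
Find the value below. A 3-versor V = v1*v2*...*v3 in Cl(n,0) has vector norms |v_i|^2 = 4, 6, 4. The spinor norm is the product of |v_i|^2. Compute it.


Spinor norm N(V) = |v1|^2 * |v2|^2 * ... * |v3|^2
= 4 * 6 * 4
Running product: 4, 24, 96
N(V) = 96


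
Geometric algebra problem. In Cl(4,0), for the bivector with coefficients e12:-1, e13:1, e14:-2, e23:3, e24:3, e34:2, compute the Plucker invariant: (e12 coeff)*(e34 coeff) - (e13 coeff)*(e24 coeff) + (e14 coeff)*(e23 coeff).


Plucker relation: af - be + cd
a*f = (-1)*2 = -2
b*e = 1*3 = 3
c*d = (-2)*3 = -6
af - be + cd = -2 - 3 + (-6)
= -11


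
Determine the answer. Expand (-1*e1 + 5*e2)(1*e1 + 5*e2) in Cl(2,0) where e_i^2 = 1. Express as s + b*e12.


Expand: (-1*e1 + 5*e2)(1*e1 + 5*e2)
= (-1)*1*e1e1 + (-1)*5*e1e2 + 5*1*e2e1 + 5*5*e2e2
Using e1^2 = e2^2 = 1, e2e1 = -e1e2:
Scalar part s = (-1)*1 + 5*5 = -1 + 25 = 24
Bivector part b = (-1)*5 - 5*1 = -5 - 5 = -10
uv = 24 - 10*e12


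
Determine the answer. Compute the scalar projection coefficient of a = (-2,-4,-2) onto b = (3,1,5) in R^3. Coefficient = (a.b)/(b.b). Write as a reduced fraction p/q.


Projection coefficient = (a . b) / (b . b)
a . b = (-2)*3 + (-4)*1 + (-2)*5
= -6 + (-4) + (-10) = -20
b . b = 3^2 + 1^2 + 5^2
= 9 + 1 + 25 = 35
Coefficient = -20/35
In lowest terms: -4/7


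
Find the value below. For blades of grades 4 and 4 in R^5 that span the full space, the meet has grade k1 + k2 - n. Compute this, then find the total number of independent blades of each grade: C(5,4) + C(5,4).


Meet grade = grade(A) + grade(B) - n
= 4 + 4 - 5 = 3
C(5,4) = 5
C(5,4) = 5
dim_A + dim_B = 5 + 5 = 10


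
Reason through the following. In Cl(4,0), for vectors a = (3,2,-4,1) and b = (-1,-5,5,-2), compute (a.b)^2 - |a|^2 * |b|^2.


a . b = 3*(-1) + 2*(-5) + (-4)*5 + 1*(-2)
= -3 + (-10) + (-20) + (-2) = -35
|a|^2 = 3^2 + 2^2 + (-4)^2 + 1^2 = 30
|b|^2 = (-1)^2 + (-5)^2 + 5^2 + (-2)^2 = 55
(a.b)^2 = (-35)^2 = 1225
|a|^2 * |b|^2 = 30 * 55 = 1650
Result = 1225 - 1650 = -425


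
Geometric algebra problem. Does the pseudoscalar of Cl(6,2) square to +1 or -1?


The pseudoscalar I = e1...e_n (product of all n generators) of Cl(p,q) satisfies I^2 = (-1)^(q + n(n-1)/2).
p = 6, q = 2, n = p + q = 8
n(n-1)/2 = 8 * 7 / 2 = 28
Exponent = q + n(n-1)/2 = 2 + 28 = 30
I^2 = (-1)^30 = +1


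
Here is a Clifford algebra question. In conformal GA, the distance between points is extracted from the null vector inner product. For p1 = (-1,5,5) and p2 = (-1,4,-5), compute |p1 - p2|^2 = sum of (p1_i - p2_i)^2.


p1 - p2 = (0, 1, 10)
|p1 - p2|^2 = 0^2 + 1^2 + 10^2
= 0 + 1 + 100
= 101


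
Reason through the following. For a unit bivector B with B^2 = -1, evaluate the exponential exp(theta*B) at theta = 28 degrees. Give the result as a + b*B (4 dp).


For a unit bivector B with B^2 = -1, the exponential series gives
e^(theta*B) = cos(theta) + sin(theta)*B (the GA analogue of Euler's formula).
theta = 28 degrees = 0.488692 rad
cos(28 deg) = 0.8829
sin(28 deg) = 0.4695
exp(theta*B) = 0.8829 + 0.4695*B


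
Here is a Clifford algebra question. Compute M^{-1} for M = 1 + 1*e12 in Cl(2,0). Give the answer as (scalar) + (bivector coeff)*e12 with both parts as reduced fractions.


M = 1 + 1*e12, where e12^2 = -1.
Since M commutes with its reverse ~M = a - b*e12, M * ~M = a^2 - b^2*e12^2 = a^2 + b^2.
So M^{-1} = ~M / (a^2 + b^2) = (a - b*e12)/(a^2 + b^2).
a^2 + b^2 = 1 + 1 = 2
Scalar part = 1/2 = 1/2
Bivector coeff = -1/2 = -1/2
M^{-1} = 1/2 - 1/2*e12


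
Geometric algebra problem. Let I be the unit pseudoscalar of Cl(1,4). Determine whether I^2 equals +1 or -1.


The pseudoscalar I = e1...e_n (product of all n generators) of Cl(p,q) satisfies I^2 = (-1)^(q + n(n-1)/2).
p = 1, q = 4, n = p + q = 5
n(n-1)/2 = 5 * 4 / 2 = 10
Exponent = q + n(n-1)/2 = 4 + 10 = 14
I^2 = (-1)^14 = +1


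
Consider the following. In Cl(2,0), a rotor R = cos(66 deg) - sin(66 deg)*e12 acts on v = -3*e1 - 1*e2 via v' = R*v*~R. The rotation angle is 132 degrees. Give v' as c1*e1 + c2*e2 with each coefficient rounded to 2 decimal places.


Rotor R = cos(66deg) - sin(66deg)*e12
Rotation angle theta = 2 * 66 = 132 degrees
v' = R*v*~R rotates v by theta.
cos(132deg) = -0.6691, sin(132deg) = 0.7431
v'_1 = -3*cos(132deg) - (-1)*sin(132deg)
= -3*(-0.6691) - (-1)*0.7431
= 2.75
v'_2 = -3*sin(132deg) + (-1)*cos(132deg)
= -3*0.7431 + (-1)*(-0.6691)
= -1.56
v' = 2.75*e1 - 1.56*e2


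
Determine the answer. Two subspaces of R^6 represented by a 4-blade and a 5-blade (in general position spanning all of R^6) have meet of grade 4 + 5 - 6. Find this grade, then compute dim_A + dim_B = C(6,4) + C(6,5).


Meet grade = grade(A) + grade(B) - n
= 4 + 5 - 6 = 3
C(6,4) = 15
C(6,5) = 6
dim_A + dim_B = 15 + 6 = 21


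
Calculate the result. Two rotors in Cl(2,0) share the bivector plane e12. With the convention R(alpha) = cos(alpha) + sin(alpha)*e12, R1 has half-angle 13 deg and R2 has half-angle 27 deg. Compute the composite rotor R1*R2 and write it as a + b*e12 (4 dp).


Same-plane rotors commute and their half-angles add:
R1*R2 = cos(a1 + a2) + sin(a1 + a2)*e12.
a1 + a2 = 13 + 27 = 40 deg
cos(40 deg) = 0.7660
sin(40 deg) = 0.6428
R1*R2 = 0.7660 + 0.6428*e12


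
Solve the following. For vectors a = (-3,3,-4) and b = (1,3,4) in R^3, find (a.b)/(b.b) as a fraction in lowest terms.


Projection coefficient = (a . b) / (b . b)
a . b = (-3)*1 + 3*3 + (-4)*4
= -3 + 9 + (-16) = -10
b . b = 1^2 + 3^2 + 4^2
= 1 + 9 + 16 = 26
Coefficient = -10/26
In lowest terms: -5/13


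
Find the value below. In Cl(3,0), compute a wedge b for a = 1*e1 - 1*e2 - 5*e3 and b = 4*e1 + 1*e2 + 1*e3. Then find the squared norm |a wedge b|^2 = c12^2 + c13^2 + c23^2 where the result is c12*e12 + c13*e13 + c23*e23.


a wedge b = (a1*b2 - a2*b1)*e12 + (a1*b3 - a3*b1)*e13 + (a2*b3 - a3*b2)*e23
e12 coeff: 1*1 - (-1)*4 = 1 - (-4) = 5
e13 coeff: 1*1 - (-5)*4 = 1 - (-20) = 21
e23 coeff: (-1)*1 - (-5)*1 = -1 - (-5) = 4
|a wedge b|^2 = 5^2 + 21^2 + 4^2
= 25 + 441 + 16
= 482


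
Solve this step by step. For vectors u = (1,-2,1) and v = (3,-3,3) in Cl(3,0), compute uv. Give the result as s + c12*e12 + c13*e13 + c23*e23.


In Cl(3,0): e_i^2 = 1, e_ie_j = -e_je_i for i != j.
Scalar part = u . v = 1*3 + (-2)*(-3) + 1*3
= 3 + 6 + 3 = 12
e12 coeff = 1*(-3) - (-2)*3 = -3 - (-6) = 3
e13 coeff = 1*3 - 1*3 = 3 - 3 = 0
e23 coeff = (-2)*3 - 1*(-3) = -6 - (-3) = -3
uv = 12 + 3*e12 + 0*e13 - 3*e23


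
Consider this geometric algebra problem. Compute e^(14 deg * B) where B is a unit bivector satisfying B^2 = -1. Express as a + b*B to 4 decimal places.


For a unit bivector B with B^2 = -1, the exponential series gives
e^(theta*B) = cos(theta) + sin(theta)*B (the GA analogue of Euler's formula).
theta = 14 degrees = 0.244346 rad
cos(14 deg) = 0.9703
sin(14 deg) = 0.2419
exp(theta*B) = 0.9703 + 0.2419*B


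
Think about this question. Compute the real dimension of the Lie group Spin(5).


Spin(n) double-covers SO(n); both have Lie algebra so(n) of dimension n(n-1)/2.
n = 5
n(n-1) = 5 * 4 = 20
dim Spin(5) = 20/2 = 10


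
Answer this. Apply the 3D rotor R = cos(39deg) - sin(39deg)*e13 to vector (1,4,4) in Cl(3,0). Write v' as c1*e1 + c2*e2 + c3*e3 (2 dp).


Rotor R = cos(39deg) - sin(39deg)*e13
Rotation angle theta = 2 * 39 = 78 degrees in the e13 plane (e1 -> e3).
The component perpendicular to the plane (e2) is invariant: v'_2 = v2 = 4.00
cos(78deg) = 0.2079, sin(78deg) = 0.9781
v'_1 = v1*cos(theta) - v3*sin(theta) = 1*0.2079 - 4*0.9781 = -3.70
v'_3 = v1*sin(theta) + v3*cos(theta) = 1*0.9781 + 4*0.2079 = 1.81
v' = -3.70*e1 + 4.00*e2 + 1.81*e3


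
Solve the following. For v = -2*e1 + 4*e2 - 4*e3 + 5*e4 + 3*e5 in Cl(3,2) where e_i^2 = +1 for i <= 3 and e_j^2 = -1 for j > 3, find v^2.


v^2 = sum of c_i^2 * e_i^2
Positive signature terms (e_i^2 = +1): (-2)^2 + 4^2 + (-4)^2 = 36
Negative signature terms (e_j^2 = -1): 5^2 + 3^2 = 34
v^2 = 36 - 34 = 2


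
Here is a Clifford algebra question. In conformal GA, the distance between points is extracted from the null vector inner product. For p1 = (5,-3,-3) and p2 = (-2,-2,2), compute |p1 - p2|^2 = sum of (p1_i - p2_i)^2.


p1 - p2 = (7, -1, -5)
|p1 - p2|^2 = 7^2 + (-1)^2 + (-5)^2
= 49 + 1 + 25
= 75


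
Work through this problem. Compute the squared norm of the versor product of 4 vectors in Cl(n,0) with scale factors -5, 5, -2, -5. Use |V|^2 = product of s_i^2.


Each vector v_i has |v_i|^2 = s_i^2
Squared scales: (-5)^2 = 25, 5^2 = 25, (-2)^2 = 4, (-5)^2 = 25
|V|^2 = 25 * 25 * 4 * 25
= 62500


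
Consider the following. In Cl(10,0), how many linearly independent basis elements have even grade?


Even subalgebra dimension = 2^(n-1)
n = 10 + 0 = 10
2^(10 - 1) = 2^9 = 512
Verification: sum of C(10,k) for even k = 1 + 45 + 210 + 210 + 45 + 1 = 512
Result = 512


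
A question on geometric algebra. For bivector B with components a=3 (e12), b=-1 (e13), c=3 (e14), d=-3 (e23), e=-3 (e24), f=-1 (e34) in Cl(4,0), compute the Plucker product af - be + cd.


Plucker relation: af - be + cd
a*f = 3*(-1) = -3
b*e = (-1)*(-3) = 3
c*d = 3*(-3) = -9
af - be + cd = -3 - 3 + (-9)
= -15


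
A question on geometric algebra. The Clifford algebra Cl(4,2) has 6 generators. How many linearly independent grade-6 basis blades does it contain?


Number of grade-k basis blades in Cl(p,q) with n = p + q is C(n, k).
n = 4 + 2 = 6
C(6, 6) = 6! / (6! * 0!)
= 720 / (720 * 1)
= 1


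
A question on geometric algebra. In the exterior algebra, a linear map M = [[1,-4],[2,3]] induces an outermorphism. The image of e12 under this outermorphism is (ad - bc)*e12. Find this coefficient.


The outermorphism of a linear map f sends e1^e2 to f(e1)^f(e2).
f(e1) = 1*e1 + 2*e2
f(e2) = -4*e1 + 3*e2
f(e1) ^ f(e2) = (1*e1 + 2*e2) ^ (-4*e1 + 3*e2)
= 1*3*e12 + 2*(-4)*e21
= (3 - (-8))*e12
= 11*e12
Coefficient = 11


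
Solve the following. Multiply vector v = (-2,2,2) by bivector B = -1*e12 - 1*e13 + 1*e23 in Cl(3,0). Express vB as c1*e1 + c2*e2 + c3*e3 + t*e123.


vB has grade-1 (vector) and grade-3 (trivector) parts: vB = (v _| B) + (v ^ B).
Vector part <vB>_1:
  e1: -v2*b12 - v3*b13 = -(2)*(-1) - (2)*(-1) = 4
  e2: v1*b12 - v3*b23 = (-2)*(-1) - (2)*(1) = 0
  e3: v1*b13 + v2*b23 = (-2)*(-1) + (2)*(1) = 4
Trivector part <vB>_3:
  e123: v1*b23 - v2*b13 + v3*b12 = (-2)*(1) - (2)*(-1) + (2)*(-1) = -2
vB = 4*e1 + 0*e2 + 4*e3 - 2*e123


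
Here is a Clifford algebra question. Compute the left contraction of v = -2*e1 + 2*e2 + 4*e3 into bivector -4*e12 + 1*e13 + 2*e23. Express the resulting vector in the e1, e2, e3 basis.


Left contraction v _| B = <vB>_1 (grade-1 part of the geometric product vB).
Using e1_|e12 = e2, e2_|e12 = -e1, e1_|e13 = e3, e3_|e13 = -e1, e2_|e23 = e3, e3_|e23 = -e2:
e1 coeff: -v2*b12 - v3*b13 = -(2)*(-4) - (4)*(1) = 4
e2 coeff: v1*b12 - v3*b23 = (-2)*(-4) - (4)*(2) = 0
e3 coeff: v1*b13 + v2*b23 = (-2)*(1) + (2)*(2) = 2
v _| B = 4*e1 + 0*e2 + 2*e3


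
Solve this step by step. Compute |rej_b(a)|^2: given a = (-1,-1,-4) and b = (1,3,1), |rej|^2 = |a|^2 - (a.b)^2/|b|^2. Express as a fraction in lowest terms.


|a|^2 = (-1)^2 + (-1)^2 + (-4)^2 = 18
|b|^2 = 1^2 + 3^2 + 1^2 = 11
a . b = (-1)*1 + (-1)*3 + (-4)*1 = -8
(a.b)^2 = (-8)^2 = 64
|rej|^2 = 18 - 64/11
= (198 - 64)/11
= 134/11
In lowest terms: 134/11
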